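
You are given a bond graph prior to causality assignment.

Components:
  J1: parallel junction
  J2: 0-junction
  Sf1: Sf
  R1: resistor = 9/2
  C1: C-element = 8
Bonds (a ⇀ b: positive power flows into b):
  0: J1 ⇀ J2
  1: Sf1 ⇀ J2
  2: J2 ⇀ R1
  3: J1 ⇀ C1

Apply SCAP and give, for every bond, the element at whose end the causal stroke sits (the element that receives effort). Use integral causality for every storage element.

#0 stroke at J2
#1 stroke at Sf1
#2 stroke at R1
#3 stroke at J1

b1 stroke→Sf1  (source Sf1 imposes f)
b3 stroke→J1  (C1 outputs effort q/C1)
b0 stroke→J2  (0-jn J1 has e-setter on 3)
b2 stroke→R1  (common-e at J2 fixed by 0)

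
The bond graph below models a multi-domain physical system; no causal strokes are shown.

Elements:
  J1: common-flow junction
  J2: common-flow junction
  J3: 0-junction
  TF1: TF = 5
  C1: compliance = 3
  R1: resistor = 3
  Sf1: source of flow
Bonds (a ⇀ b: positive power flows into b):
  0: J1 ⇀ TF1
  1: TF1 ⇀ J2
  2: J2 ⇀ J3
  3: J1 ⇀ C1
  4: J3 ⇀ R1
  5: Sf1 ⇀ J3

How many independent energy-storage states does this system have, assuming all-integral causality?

#5 stroke at Sf1  (Sf1 (Sf) sets flow on bond)
#3 stroke at J1  (C1: C, integral causality)
#0 stroke at TF1  (only one flow-in slot at J1)
#1 stroke at J2  (TF1: transformer flips bond 0)
#2 stroke at J3  (only one flow-in slot at J2)
#4 stroke at R1  (J3: bond 2 brought effort, rest push out)

1  (C1 all integral)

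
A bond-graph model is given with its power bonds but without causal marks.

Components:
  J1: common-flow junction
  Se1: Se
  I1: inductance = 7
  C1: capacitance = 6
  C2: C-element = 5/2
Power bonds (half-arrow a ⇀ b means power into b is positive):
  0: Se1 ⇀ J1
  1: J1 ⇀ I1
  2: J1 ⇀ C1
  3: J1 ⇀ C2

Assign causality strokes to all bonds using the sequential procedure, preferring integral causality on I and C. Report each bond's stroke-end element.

b0 stroke at J1
b1 stroke at I1
b2 stroke at J1
b3 stroke at J1

b0 |J1  (Se1 (Se) sets effort on bond)
b1 |I1  (prefer integral on I1)
b2 |J1  (J1: bond 1 brought flow, rest push out)
b3 |J1  (1-jn J1 has f-setter on 1)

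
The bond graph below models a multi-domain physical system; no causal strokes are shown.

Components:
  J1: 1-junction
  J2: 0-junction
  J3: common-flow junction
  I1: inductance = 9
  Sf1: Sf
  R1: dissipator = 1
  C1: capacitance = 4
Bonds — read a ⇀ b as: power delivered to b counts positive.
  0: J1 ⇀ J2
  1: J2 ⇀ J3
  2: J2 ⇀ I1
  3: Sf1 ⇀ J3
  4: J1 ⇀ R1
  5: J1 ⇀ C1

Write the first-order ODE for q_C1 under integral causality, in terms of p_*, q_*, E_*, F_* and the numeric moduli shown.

dq_C1/dt = F_Sf1 + p_I1/9

bond 3 stroke→Sf1  (source Sf1 imposes f)
bond 1 stroke→J3  (J3 flow already set via bond 3)
bond 2 stroke→I1  (I1 integral (f out))
bond 0 stroke→J2  (only one effort-in slot at J2)
bond 4 stroke→J1  (J1 flow already set via bond 0)
bond 5 stroke→J1  (J1 flow already set via bond 0)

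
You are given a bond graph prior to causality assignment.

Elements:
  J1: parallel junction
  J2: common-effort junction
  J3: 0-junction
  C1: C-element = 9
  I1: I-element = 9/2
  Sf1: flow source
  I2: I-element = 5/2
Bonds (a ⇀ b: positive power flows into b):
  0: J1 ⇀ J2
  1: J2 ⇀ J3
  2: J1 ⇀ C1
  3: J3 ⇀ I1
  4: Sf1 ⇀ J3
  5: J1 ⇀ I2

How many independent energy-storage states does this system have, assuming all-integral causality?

β4 |Sf1  (Sf1: flow source, stroke at near end)
β2 |J1  (C1 integral (e out))
β0 |J2  (J1 effort already set via bond 2)
β5 |I2  (J1: bond 2 brought effort, rest push out)
β1 |J3  (common-e at J2 fixed by 0)
β3 |I1  (0-jn J3 has e-setter on 1)

3  (C1, I1, I2 all integral)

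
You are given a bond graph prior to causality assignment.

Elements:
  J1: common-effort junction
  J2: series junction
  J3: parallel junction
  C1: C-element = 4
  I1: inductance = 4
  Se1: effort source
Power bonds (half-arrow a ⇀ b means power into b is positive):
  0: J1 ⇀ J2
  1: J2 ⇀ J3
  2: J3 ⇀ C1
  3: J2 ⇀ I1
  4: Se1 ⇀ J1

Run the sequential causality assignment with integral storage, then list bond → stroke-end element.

β4 stroke→J1  (Se1: effort source, stroke at far end)
β0 stroke→J2  (common-e at J1 fixed by 4)
β2 stroke→J3  (C1: C, integral causality)
β1 stroke→J2  (0-jn J3 has e-setter on 2)
β3 stroke→I1  (J2: last free bond brings flow in)

β0 stroke→J2
β1 stroke→J2
β2 stroke→J3
β3 stroke→I1
β4 stroke→J1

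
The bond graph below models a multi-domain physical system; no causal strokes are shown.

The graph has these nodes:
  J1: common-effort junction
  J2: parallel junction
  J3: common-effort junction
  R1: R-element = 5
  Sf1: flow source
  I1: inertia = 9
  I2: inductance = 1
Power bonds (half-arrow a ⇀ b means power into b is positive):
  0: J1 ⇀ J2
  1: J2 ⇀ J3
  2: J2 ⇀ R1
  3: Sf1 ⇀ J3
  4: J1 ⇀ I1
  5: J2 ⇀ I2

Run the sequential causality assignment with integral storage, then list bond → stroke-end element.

#0 stroke→J1
#1 stroke→J3
#2 stroke→J2
#3 stroke→Sf1
#4 stroke→I1
#5 stroke→I2

bond 3 |Sf1  (Sf1 fixes flow; stroke at Sf1)
bond 1 |J3  (J3 needs exactly one e-in)
bond 4 |I1  (I1 integral (f out))
bond 0 |J1  (closing 0-jn rule on J1)
bond 5 |I2  (I2: I, integral causality)
bond 2 |J2  (J2 needs exactly one e-in)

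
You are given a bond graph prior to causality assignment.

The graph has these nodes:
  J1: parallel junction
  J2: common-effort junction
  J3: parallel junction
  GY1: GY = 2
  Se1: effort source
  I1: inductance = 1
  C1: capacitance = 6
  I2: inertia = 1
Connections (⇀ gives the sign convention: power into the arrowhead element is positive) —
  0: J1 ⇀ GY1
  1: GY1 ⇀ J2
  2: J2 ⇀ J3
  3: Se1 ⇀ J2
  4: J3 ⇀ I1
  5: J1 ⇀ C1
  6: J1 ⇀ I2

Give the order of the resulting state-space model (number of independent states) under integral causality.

3  (C1, I1, I2 all integral)

b3 stroke→J2  (Se1: effort source, stroke at far end)
b1 stroke→GY1  (J2 effort already set via bond 3)
b2 stroke→J3  (0-jn J2 has e-setter on 3)
b4 stroke→I1  (J3 effort already set via bond 2)
b0 stroke→GY1  (through GY1, causality inverts; strokes same side of GY1)
b5 stroke→J1  (C1 integral (e out))
b6 stroke→I2  (0-jn J1 has e-setter on 5)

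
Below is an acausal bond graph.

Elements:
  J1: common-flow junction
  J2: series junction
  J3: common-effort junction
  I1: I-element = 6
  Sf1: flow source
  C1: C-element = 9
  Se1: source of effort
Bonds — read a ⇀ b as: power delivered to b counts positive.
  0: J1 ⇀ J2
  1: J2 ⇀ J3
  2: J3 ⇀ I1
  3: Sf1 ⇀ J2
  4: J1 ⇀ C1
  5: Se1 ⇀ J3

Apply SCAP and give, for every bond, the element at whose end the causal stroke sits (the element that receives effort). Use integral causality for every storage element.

bond 0 →J2
bond 1 →J2
bond 2 →I1
bond 3 →Sf1
bond 4 →J1
bond 5 →J3

bond 3 stroke at Sf1  (Sf1 fixes flow; stroke at Sf1)
bond 5 stroke at J3  (Se1 (Se) sets effort on bond)
bond 0 stroke at J2  (J2: bond 3 brought flow, rest push out)
bond 1 stroke at J2  (J2 flow already set via bond 3)
bond 2 stroke at I1  (J3: bond 5 brought effort, rest push out)
bond 4 stroke at J1  (1-jn J1 has f-setter on 0)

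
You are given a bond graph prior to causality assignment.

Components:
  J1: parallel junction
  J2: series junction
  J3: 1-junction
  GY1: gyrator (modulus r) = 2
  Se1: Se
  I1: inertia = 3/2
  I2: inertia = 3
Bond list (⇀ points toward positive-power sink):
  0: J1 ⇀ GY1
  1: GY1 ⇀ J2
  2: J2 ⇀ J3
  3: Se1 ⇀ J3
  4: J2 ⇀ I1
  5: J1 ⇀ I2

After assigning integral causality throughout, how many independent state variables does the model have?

2  (I1, I2 all integral)

β3 stroke→J3  (Se1: effort source, stroke at far end)
β2 stroke→J2  (closing 1-jn rule on J3)
β4 stroke→I1  (I1 outputs flow p/I1)
β1 stroke→J2  (J2: bond 4 brought flow, rest push out)
β0 stroke→J1  (GY GY1: same side as bond 1)
β5 stroke→I2  (J1 effort already set via bond 0)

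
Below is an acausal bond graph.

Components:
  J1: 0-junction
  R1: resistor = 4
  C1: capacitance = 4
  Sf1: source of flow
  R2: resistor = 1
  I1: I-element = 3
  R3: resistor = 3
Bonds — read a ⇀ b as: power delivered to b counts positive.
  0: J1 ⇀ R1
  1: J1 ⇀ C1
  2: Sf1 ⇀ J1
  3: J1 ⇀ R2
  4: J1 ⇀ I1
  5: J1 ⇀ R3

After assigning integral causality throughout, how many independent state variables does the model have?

β2 |Sf1  (Sf1 (Sf) sets flow on bond)
β1 |J1  (prefer integral on C1)
β0 |R1  (J1 effort already set via bond 1)
β3 |R2  (J1: bond 1 brought effort, rest push out)
β4 |I1  (0-jn J1 has e-setter on 1)
β5 |R3  (J1 effort already set via bond 1)

2  (C1, I1 all integral)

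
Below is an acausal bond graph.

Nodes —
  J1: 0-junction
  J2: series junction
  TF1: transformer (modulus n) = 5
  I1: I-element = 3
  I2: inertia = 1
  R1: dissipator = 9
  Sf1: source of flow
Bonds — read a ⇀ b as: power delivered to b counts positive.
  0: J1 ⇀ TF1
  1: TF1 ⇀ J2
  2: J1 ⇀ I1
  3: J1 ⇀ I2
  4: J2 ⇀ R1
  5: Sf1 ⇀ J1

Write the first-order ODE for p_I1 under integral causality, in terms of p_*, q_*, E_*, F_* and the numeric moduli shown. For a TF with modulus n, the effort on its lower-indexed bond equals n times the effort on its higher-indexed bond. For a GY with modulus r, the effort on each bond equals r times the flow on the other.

dp_I1/dt = 225*F_Sf1 - 75*p_I1 - 225*p_I2

β5 stroke at Sf1  (Sf1 (Sf) sets flow on bond)
β2 stroke at I1  (I1: I, integral causality)
β3 stroke at I2  (prefer integral on I2)
β0 stroke at J1  (closing 0-jn rule on J1)
β1 stroke at TF1  (TF1: transformer flips bond 0)
β4 stroke at J2  (common-f at J2 fixed by 1)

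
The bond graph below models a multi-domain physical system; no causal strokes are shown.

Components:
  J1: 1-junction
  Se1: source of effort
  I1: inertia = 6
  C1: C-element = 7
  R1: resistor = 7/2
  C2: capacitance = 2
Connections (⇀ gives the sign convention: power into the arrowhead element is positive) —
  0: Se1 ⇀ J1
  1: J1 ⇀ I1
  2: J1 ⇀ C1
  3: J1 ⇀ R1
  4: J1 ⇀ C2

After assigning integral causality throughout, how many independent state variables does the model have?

3  (C1, C2, I1 all integral)

bond 0 stroke at J1  (Se1 (Se) sets effort on bond)
bond 1 stroke at I1  (I1: I, integral causality)
bond 2 stroke at J1  (1-jn J1 has f-setter on 1)
bond 3 stroke at J1  (common-f at J1 fixed by 1)
bond 4 stroke at J1  (J1: bond 1 brought flow, rest push out)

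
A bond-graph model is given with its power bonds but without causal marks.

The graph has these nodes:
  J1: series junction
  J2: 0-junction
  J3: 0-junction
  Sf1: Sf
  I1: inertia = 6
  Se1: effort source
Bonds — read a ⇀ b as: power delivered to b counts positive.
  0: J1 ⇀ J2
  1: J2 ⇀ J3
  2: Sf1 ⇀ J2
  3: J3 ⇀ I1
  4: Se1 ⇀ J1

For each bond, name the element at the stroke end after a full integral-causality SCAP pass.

β0 |J2
β1 |J3
β2 |Sf1
β3 |I1
β4 |J1

β2 stroke at Sf1  (Sf1 fixes flow; stroke at Sf1)
β4 stroke at J1  (Se1 (Se) sets effort on bond)
β0 stroke at J2  (J1 needs exactly one f-in)
β1 stroke at J3  (J2 effort already set via bond 0)
β3 stroke at I1  (0-jn J3 has e-setter on 1)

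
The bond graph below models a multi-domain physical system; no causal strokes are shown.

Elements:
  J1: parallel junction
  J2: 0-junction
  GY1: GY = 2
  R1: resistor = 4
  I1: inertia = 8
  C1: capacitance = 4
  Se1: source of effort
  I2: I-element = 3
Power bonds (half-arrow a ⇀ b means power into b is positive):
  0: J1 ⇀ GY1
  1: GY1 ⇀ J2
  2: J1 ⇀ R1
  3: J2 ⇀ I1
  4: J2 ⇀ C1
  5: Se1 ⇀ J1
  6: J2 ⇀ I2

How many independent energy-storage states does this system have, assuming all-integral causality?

3  (C1, I1, I2 all integral)

#5 |J1  (source Se1 imposes e)
#0 |GY1  (0-jn J1 has e-setter on 5)
#2 |R1  (0-jn J1 has e-setter on 5)
#1 |GY1  (GY GY1: same side as bond 0)
#3 |I1  (I1 outputs flow p/I1)
#4 |J2  (C1 outputs effort q/C1)
#6 |I2  (J2: bond 4 brought effort, rest push out)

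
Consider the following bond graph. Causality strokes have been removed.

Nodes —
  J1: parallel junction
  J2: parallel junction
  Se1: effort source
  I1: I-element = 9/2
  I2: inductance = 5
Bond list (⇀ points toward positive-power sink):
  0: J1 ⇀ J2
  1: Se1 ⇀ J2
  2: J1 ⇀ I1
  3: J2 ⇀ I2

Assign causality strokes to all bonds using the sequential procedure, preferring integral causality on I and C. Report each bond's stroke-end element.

bond 1 |J2  (Se1: effort source, stroke at far end)
bond 0 |J1  (J2 effort already set via bond 1)
bond 3 |I2  (common-e at J2 fixed by 1)
bond 2 |I1  (common-e at J1 fixed by 0)

bond 0 stroke at J1
bond 1 stroke at J2
bond 2 stroke at I1
bond 3 stroke at I2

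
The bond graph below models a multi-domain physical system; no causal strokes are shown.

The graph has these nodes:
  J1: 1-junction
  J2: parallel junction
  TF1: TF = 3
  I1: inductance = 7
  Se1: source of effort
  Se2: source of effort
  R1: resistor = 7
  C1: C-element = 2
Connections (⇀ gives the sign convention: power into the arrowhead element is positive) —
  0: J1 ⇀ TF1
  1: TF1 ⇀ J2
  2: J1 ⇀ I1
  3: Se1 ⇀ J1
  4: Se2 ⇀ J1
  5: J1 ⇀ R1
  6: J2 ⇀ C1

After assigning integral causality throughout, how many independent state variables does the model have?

#3 stroke at J1  (Se1 (Se) sets effort on bond)
#4 stroke at J1  (Se2: effort source, stroke at far end)
#2 stroke at I1  (I1 integral (f out))
#0 stroke at J1  (J1: bond 2 brought flow, rest push out)
#5 stroke at J1  (J1: bond 2 brought flow, rest push out)
#1 stroke at TF1  (TF1 one-in-one-out from 0)
#6 stroke at J2  (only one effort-in slot at J2)

2  (C1, I1 all integral)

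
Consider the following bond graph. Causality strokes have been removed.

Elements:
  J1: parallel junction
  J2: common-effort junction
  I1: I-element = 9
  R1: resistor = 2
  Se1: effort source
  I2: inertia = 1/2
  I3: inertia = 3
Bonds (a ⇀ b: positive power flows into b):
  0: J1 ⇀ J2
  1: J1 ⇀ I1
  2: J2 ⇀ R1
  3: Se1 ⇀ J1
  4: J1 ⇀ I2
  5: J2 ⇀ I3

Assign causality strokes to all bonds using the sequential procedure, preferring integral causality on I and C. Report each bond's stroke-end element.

β3 stroke→J1  (Se1 (Se) sets effort on bond)
β0 stroke→J2  (J1 effort already set via bond 3)
β1 stroke→I1  (J1: bond 3 brought effort, rest push out)
β4 stroke→I2  (common-e at J1 fixed by 3)
β2 stroke→R1  (J2: bond 0 brought effort, rest push out)
β5 stroke→I3  (0-jn J2 has e-setter on 0)

b0 stroke→J2
b1 stroke→I1
b2 stroke→R1
b3 stroke→J1
b4 stroke→I2
b5 stroke→I3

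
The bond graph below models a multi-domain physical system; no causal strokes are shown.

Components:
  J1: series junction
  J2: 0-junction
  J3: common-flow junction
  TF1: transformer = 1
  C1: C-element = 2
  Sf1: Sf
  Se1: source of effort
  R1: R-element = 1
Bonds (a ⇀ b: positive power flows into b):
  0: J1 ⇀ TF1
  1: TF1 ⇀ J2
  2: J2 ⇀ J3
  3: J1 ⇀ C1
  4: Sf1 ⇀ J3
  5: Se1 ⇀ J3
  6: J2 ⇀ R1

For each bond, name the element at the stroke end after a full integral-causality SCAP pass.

β4 stroke at Sf1  (source Sf1 imposes f)
β5 stroke at J3  (Se1: effort source, stroke at far end)
β2 stroke at J3  (J3 flow already set via bond 4)
β3 stroke at J1  (C1: C, integral causality)
β0 stroke at TF1  (closing 1-jn rule on J1)
β1 stroke at J2  (through TF1, causality passes straight; one stroke at TF1)
β6 stroke at R1  (0-jn J2 has e-setter on 1)

#0 →TF1
#1 →J2
#2 →J3
#3 →J1
#4 →Sf1
#5 →J3
#6 →R1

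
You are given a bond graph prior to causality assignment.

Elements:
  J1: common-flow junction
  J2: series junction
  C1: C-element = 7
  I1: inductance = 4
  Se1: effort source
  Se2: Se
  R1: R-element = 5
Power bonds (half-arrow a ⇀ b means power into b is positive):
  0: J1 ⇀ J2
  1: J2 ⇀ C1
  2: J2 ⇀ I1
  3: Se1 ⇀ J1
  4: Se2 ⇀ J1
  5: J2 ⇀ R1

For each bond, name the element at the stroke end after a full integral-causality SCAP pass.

#0 stroke→J2
#1 stroke→J2
#2 stroke→I1
#3 stroke→J1
#4 stroke→J1
#5 stroke→J2

β3 |J1  (Se1 fixes effort; stroke away)
β4 |J1  (Se2 fixes effort; stroke away)
β0 |J2  (J1 needs exactly one f-in)
β1 |J2  (prefer integral on C1)
β2 |I1  (I1 outputs flow p/I1)
β5 |J2  (J2: bond 2 brought flow, rest push out)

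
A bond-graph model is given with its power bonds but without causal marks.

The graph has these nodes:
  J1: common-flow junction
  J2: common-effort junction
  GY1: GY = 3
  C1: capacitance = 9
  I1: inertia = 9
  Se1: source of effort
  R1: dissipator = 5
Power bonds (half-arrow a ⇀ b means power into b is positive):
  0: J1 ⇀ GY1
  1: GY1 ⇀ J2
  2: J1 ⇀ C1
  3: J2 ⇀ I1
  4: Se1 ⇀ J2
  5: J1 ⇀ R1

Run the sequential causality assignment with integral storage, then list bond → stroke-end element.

b4 stroke at J2  (Se1: effort source, stroke at far end)
b1 stroke at GY1  (J2: bond 4 brought effort, rest push out)
b3 stroke at I1  (common-e at J2 fixed by 4)
b0 stroke at GY1  (through GY1, causality inverts; strokes same side of GY1)
b2 stroke at J1  (common-f at J1 fixed by 0)
b5 stroke at J1  (common-f at J1 fixed by 0)

bond 0 |GY1
bond 1 |GY1
bond 2 |J1
bond 3 |I1
bond 4 |J2
bond 5 |J1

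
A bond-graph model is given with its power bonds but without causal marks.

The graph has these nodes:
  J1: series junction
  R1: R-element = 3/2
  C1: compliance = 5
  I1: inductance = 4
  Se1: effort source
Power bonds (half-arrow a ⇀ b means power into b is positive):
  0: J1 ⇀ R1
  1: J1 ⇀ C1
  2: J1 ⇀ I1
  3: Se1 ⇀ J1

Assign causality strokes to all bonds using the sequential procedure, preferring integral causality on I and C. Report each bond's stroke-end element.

b0 |J1
b1 |J1
b2 |I1
b3 |J1

b3 |J1  (Se1 fixes effort; stroke away)
b1 |J1  (C1: C, integral causality)
b2 |I1  (I1 integral (f out))
b0 |J1  (1-jn J1 has f-setter on 2)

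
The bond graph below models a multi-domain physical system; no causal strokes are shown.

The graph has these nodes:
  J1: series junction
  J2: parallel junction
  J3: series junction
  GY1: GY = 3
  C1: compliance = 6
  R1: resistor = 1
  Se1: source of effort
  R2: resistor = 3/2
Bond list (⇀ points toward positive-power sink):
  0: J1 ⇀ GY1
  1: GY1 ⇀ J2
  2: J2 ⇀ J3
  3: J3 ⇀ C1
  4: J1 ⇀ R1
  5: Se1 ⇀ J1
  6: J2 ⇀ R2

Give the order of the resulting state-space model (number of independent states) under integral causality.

1  (C1 all integral)

bond 5 stroke→J1  (Se1 fixes effort; stroke away)
bond 3 stroke→J3  (C1: C, integral causality)
bond 2 stroke→J2  (J3 needs exactly one f-in)
bond 1 stroke→GY1  (common-e at J2 fixed by 2)
bond 6 stroke→R2  (0-jn J2 has e-setter on 2)
bond 0 stroke→GY1  (GY1 both-in/both-out from 1)
bond 4 stroke→J1  (J1: bond 0 brought flow, rest push out)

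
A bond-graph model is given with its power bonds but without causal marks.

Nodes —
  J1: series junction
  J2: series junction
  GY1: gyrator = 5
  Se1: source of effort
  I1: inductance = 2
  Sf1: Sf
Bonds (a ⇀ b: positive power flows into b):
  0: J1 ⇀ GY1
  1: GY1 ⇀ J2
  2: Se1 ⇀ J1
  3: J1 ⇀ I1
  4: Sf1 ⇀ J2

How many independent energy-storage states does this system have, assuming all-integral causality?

1  (I1 all integral)

b2 stroke at J1  (Se1: effort source, stroke at far end)
b4 stroke at Sf1  (Sf1: flow source, stroke at near end)
b1 stroke at J2  (J2: bond 4 brought flow, rest push out)
b0 stroke at J1  (GY1: gyrator matches bond 1)
b3 stroke at I1  (J1: last free bond brings flow in)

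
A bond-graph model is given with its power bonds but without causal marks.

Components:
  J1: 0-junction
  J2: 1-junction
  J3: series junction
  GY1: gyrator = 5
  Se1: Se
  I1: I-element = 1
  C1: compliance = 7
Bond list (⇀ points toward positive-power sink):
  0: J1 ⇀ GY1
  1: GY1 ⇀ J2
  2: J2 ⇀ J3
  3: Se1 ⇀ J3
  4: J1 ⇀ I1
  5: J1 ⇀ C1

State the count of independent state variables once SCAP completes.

2  (C1, I1 all integral)

b3 |J3  (Se1 (Se) sets effort on bond)
b2 |J2  (J3 needs exactly one f-in)
b1 |GY1  (only one flow-in slot at J2)
b0 |GY1  (GY GY1: same side as bond 1)
b4 |I1  (I1: I, integral causality)
b5 |J1  (closing 0-jn rule on J1)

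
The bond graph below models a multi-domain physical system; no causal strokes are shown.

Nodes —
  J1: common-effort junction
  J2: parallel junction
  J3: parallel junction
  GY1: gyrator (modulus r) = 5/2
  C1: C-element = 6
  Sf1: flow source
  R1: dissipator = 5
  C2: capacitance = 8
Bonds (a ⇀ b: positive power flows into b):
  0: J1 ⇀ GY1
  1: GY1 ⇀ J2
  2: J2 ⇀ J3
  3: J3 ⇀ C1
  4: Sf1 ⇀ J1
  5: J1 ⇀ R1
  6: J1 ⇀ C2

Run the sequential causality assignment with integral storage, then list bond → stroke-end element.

b0 |GY1
b1 |GY1
b2 |J2
b3 |J3
b4 |Sf1
b5 |R1
b6 |J1

b4 stroke at Sf1  (source Sf1 imposes f)
b3 stroke at J3  (prefer integral on C1)
b2 stroke at J2  (common-e at J3 fixed by 3)
b1 stroke at GY1  (common-e at J2 fixed by 2)
b0 stroke at GY1  (GY GY1: same side as bond 1)
b6 stroke at J1  (C2 integral (e out))
b5 stroke at R1  (J1: bond 6 brought effort, rest push out)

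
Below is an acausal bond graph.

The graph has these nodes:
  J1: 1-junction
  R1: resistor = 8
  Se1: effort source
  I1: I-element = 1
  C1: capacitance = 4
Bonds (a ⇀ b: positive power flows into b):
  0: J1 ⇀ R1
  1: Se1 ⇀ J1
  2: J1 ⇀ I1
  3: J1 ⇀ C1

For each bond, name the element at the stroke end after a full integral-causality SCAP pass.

b1 stroke→J1  (Se1: effort source, stroke at far end)
b2 stroke→I1  (I1 outputs flow p/I1)
b0 stroke→J1  (J1: bond 2 brought flow, rest push out)
b3 stroke→J1  (1-jn J1 has f-setter on 2)

bond 0 stroke at J1
bond 1 stroke at J1
bond 2 stroke at I1
bond 3 stroke at J1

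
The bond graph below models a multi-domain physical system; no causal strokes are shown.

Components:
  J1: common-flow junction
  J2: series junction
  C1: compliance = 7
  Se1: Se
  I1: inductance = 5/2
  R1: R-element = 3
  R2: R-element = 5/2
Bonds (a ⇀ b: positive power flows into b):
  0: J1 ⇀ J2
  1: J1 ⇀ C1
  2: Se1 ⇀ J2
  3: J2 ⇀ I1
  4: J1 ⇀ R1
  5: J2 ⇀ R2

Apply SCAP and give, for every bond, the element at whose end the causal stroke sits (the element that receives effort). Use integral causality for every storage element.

b2 |J2  (source Se1 imposes e)
b1 |J1  (C1: C, integral causality)
b3 |I1  (prefer integral on I1)
b0 |J2  (common-f at J2 fixed by 3)
b5 |J2  (common-f at J2 fixed by 3)
b4 |J1  (J1: bond 0 brought flow, rest push out)

#0 stroke at J2
#1 stroke at J1
#2 stroke at J2
#3 stroke at I1
#4 stroke at J1
#5 stroke at J2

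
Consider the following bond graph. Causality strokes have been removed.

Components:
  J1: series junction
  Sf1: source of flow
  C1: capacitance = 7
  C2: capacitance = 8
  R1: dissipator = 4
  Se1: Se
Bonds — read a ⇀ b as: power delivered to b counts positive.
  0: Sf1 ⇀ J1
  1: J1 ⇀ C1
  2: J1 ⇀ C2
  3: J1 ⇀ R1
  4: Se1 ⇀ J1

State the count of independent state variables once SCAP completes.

2  (C1, C2 all integral)

β0 |Sf1  (source Sf1 imposes f)
β4 |J1  (Se1 fixes effort; stroke away)
β1 |J1  (J1: bond 0 brought flow, rest push out)
β2 |J1  (common-f at J1 fixed by 0)
β3 |J1  (1-jn J1 has f-setter on 0)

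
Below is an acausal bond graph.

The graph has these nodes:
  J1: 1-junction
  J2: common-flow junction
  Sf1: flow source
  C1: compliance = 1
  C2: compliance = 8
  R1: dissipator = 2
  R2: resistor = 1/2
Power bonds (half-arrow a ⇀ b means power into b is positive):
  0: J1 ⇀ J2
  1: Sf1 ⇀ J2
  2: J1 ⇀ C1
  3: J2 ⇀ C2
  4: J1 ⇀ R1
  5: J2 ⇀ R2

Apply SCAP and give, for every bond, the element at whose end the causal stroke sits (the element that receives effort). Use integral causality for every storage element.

#1 stroke→Sf1  (Sf1 fixes flow; stroke at Sf1)
#0 stroke→J2  (common-f at J2 fixed by 1)
#3 stroke→J2  (1-jn J2 has f-setter on 1)
#5 stroke→J2  (1-jn J2 has f-setter on 1)
#2 stroke→J1  (J1 flow already set via bond 0)
#4 stroke→J1  (1-jn J1 has f-setter on 0)

b0 →J2
b1 →Sf1
b2 →J1
b3 →J2
b4 →J1
b5 →J2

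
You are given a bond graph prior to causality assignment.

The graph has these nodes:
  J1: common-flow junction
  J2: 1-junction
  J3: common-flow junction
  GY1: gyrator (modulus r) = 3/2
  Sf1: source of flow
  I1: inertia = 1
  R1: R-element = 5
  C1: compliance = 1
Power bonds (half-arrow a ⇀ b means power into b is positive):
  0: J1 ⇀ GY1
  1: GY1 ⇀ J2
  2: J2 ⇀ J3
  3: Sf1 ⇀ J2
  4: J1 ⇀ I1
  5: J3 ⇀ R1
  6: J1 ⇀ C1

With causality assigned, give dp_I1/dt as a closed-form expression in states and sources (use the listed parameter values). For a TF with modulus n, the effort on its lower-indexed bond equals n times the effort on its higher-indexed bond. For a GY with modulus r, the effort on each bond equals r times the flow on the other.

β3 stroke→Sf1  (source Sf1 imposes f)
β1 stroke→J2  (J2 flow already set via bond 3)
β2 stroke→J2  (1-jn J2 has f-setter on 3)
β5 stroke→J3  (common-f at J3 fixed by 2)
β0 stroke→J1  (GY GY1: same side as bond 1)
β4 stroke→I1  (I1 integral (f out))
β6 stroke→J1  (common-f at J1 fixed by 4)

dp_I1/dt = -3*F_Sf1/2 - q_C1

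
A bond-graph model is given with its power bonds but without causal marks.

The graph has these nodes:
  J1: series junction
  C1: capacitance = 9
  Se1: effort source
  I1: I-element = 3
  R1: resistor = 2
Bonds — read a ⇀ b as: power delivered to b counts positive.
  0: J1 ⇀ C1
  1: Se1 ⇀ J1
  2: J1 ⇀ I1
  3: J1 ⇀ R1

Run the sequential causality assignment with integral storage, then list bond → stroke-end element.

b0 stroke at J1
b1 stroke at J1
b2 stroke at I1
b3 stroke at J1

bond 1 stroke→J1  (source Se1 imposes e)
bond 0 stroke→J1  (C1 integral (e out))
bond 2 stroke→I1  (I1: I, integral causality)
bond 3 stroke→J1  (J1: bond 2 brought flow, rest push out)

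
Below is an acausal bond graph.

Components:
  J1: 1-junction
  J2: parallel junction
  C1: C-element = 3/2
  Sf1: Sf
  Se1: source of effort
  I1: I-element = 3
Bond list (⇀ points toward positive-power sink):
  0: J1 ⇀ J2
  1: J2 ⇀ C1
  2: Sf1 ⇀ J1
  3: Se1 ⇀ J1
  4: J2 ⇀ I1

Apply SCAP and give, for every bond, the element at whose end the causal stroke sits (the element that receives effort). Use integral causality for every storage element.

b0 stroke at J1
b1 stroke at J2
b2 stroke at Sf1
b3 stroke at J1
b4 stroke at I1

#2 →Sf1  (Sf1 (Sf) sets flow on bond)
#3 →J1  (source Se1 imposes e)
#0 →J1  (J1 flow already set via bond 2)
#1 →J2  (C1: C, integral causality)
#4 →I1  (0-jn J2 has e-setter on 1)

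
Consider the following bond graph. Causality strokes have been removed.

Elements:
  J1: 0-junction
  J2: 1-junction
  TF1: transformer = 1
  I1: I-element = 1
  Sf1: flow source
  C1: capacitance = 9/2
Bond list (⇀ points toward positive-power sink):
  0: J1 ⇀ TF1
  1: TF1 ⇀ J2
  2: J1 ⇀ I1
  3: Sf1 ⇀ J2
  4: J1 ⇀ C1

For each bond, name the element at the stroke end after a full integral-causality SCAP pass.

bond 3 stroke at Sf1  (Sf1 (Sf) sets flow on bond)
bond 1 stroke at J2  (1-jn J2 has f-setter on 3)
bond 0 stroke at TF1  (TF1 one-in-one-out from 1)
bond 2 stroke at I1  (I1: I, integral causality)
bond 4 stroke at J1  (closing 0-jn rule on J1)

#0 |TF1
#1 |J2
#2 |I1
#3 |Sf1
#4 |J1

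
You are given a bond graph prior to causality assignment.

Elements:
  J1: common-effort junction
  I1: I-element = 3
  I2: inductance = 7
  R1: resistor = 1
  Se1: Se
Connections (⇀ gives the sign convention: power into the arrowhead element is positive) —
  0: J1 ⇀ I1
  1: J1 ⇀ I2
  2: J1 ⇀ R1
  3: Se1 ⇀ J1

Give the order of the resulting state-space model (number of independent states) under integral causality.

2  (I1, I2 all integral)

bond 3 stroke at J1  (Se1: effort source, stroke at far end)
bond 0 stroke at I1  (common-e at J1 fixed by 3)
bond 1 stroke at I2  (J1 effort already set via bond 3)
bond 2 stroke at R1  (0-jn J1 has e-setter on 3)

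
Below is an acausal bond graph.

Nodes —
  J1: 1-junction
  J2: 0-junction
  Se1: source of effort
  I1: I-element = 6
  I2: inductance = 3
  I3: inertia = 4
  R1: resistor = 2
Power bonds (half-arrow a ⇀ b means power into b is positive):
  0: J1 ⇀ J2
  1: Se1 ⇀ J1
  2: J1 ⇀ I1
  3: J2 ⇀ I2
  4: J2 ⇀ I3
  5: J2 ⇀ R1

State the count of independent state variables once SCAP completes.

3  (I1, I2, I3 all integral)

#1 |J1  (Se1 fixes effort; stroke away)
#2 |I1  (prefer integral on I1)
#0 |J1  (common-f at J1 fixed by 2)
#3 |I2  (I2: I, integral causality)
#4 |I3  (I3: I, integral causality)
#5 |J2  (only one effort-in slot at J2)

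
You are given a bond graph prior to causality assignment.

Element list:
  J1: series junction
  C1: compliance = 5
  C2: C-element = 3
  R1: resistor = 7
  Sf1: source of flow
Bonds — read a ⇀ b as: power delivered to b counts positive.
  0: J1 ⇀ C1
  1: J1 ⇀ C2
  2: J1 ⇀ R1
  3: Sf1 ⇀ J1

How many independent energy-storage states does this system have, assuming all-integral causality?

2  (C1, C2 all integral)

bond 3 stroke at Sf1  (Sf1 fixes flow; stroke at Sf1)
bond 0 stroke at J1  (common-f at J1 fixed by 3)
bond 1 stroke at J1  (J1 flow already set via bond 3)
bond 2 stroke at J1  (1-jn J1 has f-setter on 3)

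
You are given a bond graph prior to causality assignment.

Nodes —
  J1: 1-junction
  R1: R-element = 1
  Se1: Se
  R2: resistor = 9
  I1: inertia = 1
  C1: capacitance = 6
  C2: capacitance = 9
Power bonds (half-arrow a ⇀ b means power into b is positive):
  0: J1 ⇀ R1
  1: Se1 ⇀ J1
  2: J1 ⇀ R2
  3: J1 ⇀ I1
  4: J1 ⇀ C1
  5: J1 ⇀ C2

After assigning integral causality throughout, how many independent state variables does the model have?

#1 stroke at J1  (Se1 (Se) sets effort on bond)
#3 stroke at I1  (I1 integral (f out))
#0 stroke at J1  (J1 flow already set via bond 3)
#2 stroke at J1  (J1 flow already set via bond 3)
#4 stroke at J1  (common-f at J1 fixed by 3)
#5 stroke at J1  (1-jn J1 has f-setter on 3)

3  (C1, C2, I1 all integral)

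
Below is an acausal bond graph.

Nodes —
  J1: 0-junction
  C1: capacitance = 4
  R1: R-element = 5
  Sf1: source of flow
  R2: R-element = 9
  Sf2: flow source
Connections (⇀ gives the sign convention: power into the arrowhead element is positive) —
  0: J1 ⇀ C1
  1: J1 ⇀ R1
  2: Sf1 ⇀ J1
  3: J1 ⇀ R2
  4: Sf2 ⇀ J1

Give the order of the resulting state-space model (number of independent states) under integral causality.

1  (C1 all integral)

b2 stroke→Sf1  (Sf1 (Sf) sets flow on bond)
b4 stroke→Sf2  (Sf2: flow source, stroke at near end)
b0 stroke→J1  (prefer integral on C1)
b1 stroke→R1  (J1: bond 0 brought effort, rest push out)
b3 stroke→R2  (J1: bond 0 brought effort, rest push out)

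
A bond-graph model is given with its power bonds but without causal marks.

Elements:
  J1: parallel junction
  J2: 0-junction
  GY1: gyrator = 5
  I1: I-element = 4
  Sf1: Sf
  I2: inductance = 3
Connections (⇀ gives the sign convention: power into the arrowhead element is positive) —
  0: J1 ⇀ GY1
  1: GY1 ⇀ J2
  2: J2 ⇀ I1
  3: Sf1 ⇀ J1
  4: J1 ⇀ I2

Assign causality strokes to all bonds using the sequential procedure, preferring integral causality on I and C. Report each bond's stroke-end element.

#3 →Sf1  (Sf1 (Sf) sets flow on bond)
#2 →I1  (prefer integral on I1)
#1 →J2  (J2 needs exactly one e-in)
#0 →J1  (GY GY1: same side as bond 1)
#4 →I2  (common-e at J1 fixed by 0)

bond 0 stroke→J1
bond 1 stroke→J2
bond 2 stroke→I1
bond 3 stroke→Sf1
bond 4 stroke→I2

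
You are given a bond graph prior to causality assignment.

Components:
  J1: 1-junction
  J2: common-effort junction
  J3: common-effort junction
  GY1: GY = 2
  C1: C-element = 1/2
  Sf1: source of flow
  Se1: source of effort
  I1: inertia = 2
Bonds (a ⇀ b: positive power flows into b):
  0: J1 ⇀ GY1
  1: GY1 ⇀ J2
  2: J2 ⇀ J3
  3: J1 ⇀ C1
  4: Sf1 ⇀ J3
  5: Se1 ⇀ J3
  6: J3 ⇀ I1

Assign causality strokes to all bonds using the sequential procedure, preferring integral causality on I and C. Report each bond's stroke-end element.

bond 0 stroke→GY1
bond 1 stroke→GY1
bond 2 stroke→J2
bond 3 stroke→J1
bond 4 stroke→Sf1
bond 5 stroke→J3
bond 6 stroke→I1

#4 stroke→Sf1  (Sf1 (Sf) sets flow on bond)
#5 stroke→J3  (source Se1 imposes e)
#2 stroke→J2  (J3: bond 5 brought effort, rest push out)
#6 stroke→I1  (common-e at J3 fixed by 5)
#1 stroke→GY1  (J2 effort already set via bond 2)
#0 stroke→GY1  (GY1 both-in/both-out from 1)
#3 stroke→J1  (J1: bond 0 brought flow, rest push out)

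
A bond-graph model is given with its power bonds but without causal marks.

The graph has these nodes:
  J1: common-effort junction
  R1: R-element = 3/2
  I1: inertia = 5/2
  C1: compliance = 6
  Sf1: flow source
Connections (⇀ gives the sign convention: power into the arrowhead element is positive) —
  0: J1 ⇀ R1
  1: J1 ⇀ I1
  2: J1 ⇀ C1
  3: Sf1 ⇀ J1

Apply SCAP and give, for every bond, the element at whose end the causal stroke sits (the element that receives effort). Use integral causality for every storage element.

β3 stroke at Sf1  (source Sf1 imposes f)
β1 stroke at I1  (I1 outputs flow p/I1)
β2 stroke at J1  (C1 integral (e out))
β0 stroke at R1  (0-jn J1 has e-setter on 2)

#0 |R1
#1 |I1
#2 |J1
#3 |Sf1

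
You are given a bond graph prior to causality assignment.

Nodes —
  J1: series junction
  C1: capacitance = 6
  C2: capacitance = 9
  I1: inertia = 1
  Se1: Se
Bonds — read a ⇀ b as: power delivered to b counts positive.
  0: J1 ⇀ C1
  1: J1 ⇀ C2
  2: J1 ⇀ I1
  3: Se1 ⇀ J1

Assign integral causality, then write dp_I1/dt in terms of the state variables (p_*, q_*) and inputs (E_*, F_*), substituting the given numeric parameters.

dp_I1/dt = E_Se1 - q_C1/6 - q_C2/9

β3 |J1  (Se1: effort source, stroke at far end)
β0 |J1  (C1 outputs effort q/C1)
β1 |J1  (C2 outputs effort q/C2)
β2 |I1  (only one flow-in slot at J1)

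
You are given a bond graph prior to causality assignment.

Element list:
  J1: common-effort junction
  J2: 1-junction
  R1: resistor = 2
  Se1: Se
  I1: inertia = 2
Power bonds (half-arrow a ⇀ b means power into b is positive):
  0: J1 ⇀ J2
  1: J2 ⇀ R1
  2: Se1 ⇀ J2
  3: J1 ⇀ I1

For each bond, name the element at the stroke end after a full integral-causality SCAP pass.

#2 →J2  (Se1 (Se) sets effort on bond)
#3 →I1  (I1: I, integral causality)
#0 →J1  (J1 needs exactly one e-in)
#1 →J2  (common-f at J2 fixed by 0)

#0 stroke→J1
#1 stroke→J2
#2 stroke→J2
#3 stroke→I1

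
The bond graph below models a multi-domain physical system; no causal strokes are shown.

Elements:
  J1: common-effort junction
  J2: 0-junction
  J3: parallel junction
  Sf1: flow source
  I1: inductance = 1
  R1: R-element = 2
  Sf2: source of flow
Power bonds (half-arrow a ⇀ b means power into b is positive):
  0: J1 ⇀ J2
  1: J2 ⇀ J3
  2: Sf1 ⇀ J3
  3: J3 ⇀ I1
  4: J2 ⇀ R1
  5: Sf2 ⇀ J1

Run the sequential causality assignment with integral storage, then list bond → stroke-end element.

bond 0 |J1
bond 1 |J3
bond 2 |Sf1
bond 3 |I1
bond 4 |J2
bond 5 |Sf2

b2 →Sf1  (Sf1: flow source, stroke at near end)
b5 →Sf2  (Sf2: flow source, stroke at near end)
b0 →J1  (J1: last free bond brings effort in)
b3 →I1  (I1 integral (f out))
b1 →J3  (closing 0-jn rule on J3)
b4 →J2  (J2: last free bond brings effort in)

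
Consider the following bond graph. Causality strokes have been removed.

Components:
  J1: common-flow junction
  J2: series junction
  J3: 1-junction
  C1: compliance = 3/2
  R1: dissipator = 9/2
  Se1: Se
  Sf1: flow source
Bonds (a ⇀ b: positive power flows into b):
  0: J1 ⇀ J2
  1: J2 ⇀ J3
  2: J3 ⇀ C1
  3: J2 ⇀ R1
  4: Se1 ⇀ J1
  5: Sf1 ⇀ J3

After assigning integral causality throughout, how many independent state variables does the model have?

1  (C1 all integral)

β4 stroke at J1  (source Se1 imposes e)
β5 stroke at Sf1  (Sf1 (Sf) sets flow on bond)
β0 stroke at J2  (closing 1-jn rule on J1)
β1 stroke at J3  (1-jn J3 has f-setter on 5)
β2 stroke at J3  (J3: bond 5 brought flow, rest push out)
β3 stroke at J2  (J2: bond 1 brought flow, rest push out)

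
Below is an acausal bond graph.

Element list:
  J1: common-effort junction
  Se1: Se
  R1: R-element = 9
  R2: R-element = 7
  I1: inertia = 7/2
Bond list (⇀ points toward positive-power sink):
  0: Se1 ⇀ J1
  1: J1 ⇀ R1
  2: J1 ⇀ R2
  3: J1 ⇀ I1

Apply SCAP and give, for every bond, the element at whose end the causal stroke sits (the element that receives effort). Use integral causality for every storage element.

β0 |J1  (Se1 fixes effort; stroke away)
β1 |R1  (0-jn J1 has e-setter on 0)
β2 |R2  (0-jn J1 has e-setter on 0)
β3 |I1  (0-jn J1 has e-setter on 0)

bond 0 |J1
bond 1 |R1
bond 2 |R2
bond 3 |I1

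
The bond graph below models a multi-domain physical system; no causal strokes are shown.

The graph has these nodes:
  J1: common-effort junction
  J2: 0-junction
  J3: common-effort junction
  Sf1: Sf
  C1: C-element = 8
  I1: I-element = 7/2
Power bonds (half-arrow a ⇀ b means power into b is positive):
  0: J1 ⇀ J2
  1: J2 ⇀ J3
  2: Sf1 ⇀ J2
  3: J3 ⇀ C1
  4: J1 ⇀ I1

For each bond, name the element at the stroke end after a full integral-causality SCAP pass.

β0 |J1
β1 |J2
β2 |Sf1
β3 |J3
β4 |I1

b2 →Sf1  (Sf1 (Sf) sets flow on bond)
b3 →J3  (prefer integral on C1)
b1 →J2  (J3: bond 3 brought effort, rest push out)
b0 →J1  (J2: bond 1 brought effort, rest push out)
b4 →I1  (J1: bond 0 brought effort, rest push out)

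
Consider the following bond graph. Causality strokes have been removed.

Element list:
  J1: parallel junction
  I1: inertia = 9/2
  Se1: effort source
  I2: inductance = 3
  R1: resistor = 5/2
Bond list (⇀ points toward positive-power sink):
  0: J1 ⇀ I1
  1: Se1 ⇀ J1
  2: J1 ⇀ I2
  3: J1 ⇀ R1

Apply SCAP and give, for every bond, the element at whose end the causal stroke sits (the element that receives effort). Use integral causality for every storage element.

#1 stroke at J1  (Se1: effort source, stroke at far end)
#0 stroke at I1  (J1 effort already set via bond 1)
#2 stroke at I2  (0-jn J1 has e-setter on 1)
#3 stroke at R1  (J1 effort already set via bond 1)

b0 →I1
b1 →J1
b2 →I2
b3 →R1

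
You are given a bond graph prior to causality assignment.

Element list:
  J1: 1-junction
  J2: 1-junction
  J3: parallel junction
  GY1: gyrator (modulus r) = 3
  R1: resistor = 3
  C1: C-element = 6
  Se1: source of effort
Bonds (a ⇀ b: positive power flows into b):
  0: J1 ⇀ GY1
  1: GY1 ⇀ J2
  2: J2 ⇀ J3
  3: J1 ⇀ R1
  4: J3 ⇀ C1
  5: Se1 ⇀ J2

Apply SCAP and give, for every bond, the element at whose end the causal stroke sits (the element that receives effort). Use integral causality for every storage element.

#5 stroke at J2  (Se1 fixes effort; stroke away)
#4 stroke at J3  (C1 outputs effort q/C1)
#2 stroke at J2  (J3: bond 4 brought effort, rest push out)
#1 stroke at GY1  (J2 needs exactly one f-in)
#0 stroke at GY1  (through GY1, causality inverts; strokes same side of GY1)
#3 stroke at J1  (J1 flow already set via bond 0)

#0 stroke at GY1
#1 stroke at GY1
#2 stroke at J2
#3 stroke at J1
#4 stroke at J3
#5 stroke at J2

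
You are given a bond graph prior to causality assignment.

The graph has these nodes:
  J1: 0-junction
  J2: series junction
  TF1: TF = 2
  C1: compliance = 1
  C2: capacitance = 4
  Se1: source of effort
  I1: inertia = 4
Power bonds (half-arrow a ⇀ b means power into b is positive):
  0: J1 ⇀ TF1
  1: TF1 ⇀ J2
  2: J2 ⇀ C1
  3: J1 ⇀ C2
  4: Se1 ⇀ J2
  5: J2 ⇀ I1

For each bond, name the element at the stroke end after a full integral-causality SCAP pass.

b0 |TF1
b1 |J2
b2 |J2
b3 |J1
b4 |J2
b5 |I1

bond 4 stroke→J2  (source Se1 imposes e)
bond 2 stroke→J2  (C1 integral (e out))
bond 3 stroke→J1  (C2 integral (e out))
bond 0 stroke→TF1  (J1: bond 3 brought effort, rest push out)
bond 1 stroke→J2  (TF1 one-in-one-out from 0)
bond 5 stroke→I1  (J2 needs exactly one f-in)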